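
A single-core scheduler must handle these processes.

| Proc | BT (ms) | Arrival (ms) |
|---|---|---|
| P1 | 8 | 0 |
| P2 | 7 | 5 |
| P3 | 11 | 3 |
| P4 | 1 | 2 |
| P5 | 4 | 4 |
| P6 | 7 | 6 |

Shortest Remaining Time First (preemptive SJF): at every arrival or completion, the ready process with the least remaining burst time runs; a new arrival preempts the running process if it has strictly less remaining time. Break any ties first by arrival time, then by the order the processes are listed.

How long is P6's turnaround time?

Gantt: | P1 0-2 | P4 2-3 | P1 3-4 | P5 4-8 | P1 8-13 | P2 13-20 | P6 20-27 | P3 27-38 |
Completion: P1=13  P2=20  P3=38  P4=3  P5=8  P6=27
Turnaround (C−A): P1=13  P2=15  P3=35  P4=1  P5=4  P6=21
Turnaround(P6) = completion − arrival = 27 − 6 = 21

21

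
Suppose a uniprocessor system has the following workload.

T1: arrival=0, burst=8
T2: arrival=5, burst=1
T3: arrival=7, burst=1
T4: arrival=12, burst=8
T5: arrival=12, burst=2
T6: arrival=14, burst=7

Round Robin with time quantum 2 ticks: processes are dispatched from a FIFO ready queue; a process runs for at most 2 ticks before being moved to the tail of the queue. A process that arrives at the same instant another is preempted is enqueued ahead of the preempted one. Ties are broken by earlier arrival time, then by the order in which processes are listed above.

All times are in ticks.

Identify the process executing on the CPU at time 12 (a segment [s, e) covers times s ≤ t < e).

T4

Gantt: | T1 0-6 | T2 6-7 | T1 7-9 | T3 9-10 | idle 10-12 | T4 12-14 | T5 14-16 | T6 16-18 | T4 18-20 | T6 20-22 | T4 22-24 | T6 24-26 | T4 26-28 | T6 28-29 |
Completion: T1=9  T2=7  T3=10  T4=28  T5=16  T6=29
Turnaround (C−A): T1=9  T2=2  T3=3  T4=16  T5=4  T6=15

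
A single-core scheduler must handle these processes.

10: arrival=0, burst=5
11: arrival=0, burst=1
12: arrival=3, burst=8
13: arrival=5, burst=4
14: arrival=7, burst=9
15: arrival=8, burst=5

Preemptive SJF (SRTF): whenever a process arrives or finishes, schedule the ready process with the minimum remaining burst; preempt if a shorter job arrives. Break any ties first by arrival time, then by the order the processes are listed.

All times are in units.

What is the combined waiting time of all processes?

Gantt: | 11 0-1 | 10 1-6 | 13 6-10 | 15 10-15 | 12 15-23 | 14 23-32 |
Completion: 10=6  11=1  12=23  13=10  14=32  15=15
Waiting = turnaround − burst: 10=1, 11=0, 12=12, 13=1, 14=16, 15=2
Total waiting = 1 + 0 + 12 + 1 + 16 + 2 = 32

32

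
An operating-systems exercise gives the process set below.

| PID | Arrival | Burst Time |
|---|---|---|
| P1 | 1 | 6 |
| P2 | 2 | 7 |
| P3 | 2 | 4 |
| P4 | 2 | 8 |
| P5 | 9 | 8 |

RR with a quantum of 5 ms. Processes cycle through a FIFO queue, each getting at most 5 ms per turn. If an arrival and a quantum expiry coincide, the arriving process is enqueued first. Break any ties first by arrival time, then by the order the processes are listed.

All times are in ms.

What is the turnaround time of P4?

Schedule: | idle 0-1 | P1 1-6 | P2 6-11 | P3 11-15 | P4 15-20 | P1 20-21 | P5 21-26 | P2 26-28 | P4 28-31 | P5 31-34 |
Completion: P1=21  P2=28  P3=15  P4=31  P5=34
Turnaround(P4) = completion − arrival = 31 − 2 = 29

29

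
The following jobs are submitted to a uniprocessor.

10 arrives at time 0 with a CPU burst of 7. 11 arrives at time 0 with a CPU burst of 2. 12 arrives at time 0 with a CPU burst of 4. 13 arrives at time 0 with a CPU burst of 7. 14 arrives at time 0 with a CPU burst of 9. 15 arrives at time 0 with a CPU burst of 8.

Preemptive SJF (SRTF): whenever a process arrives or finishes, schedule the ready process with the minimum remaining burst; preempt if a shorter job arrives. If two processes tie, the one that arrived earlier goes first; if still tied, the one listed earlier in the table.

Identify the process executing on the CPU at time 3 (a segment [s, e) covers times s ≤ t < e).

Gantt: | 11 0-2 | 12 2-6 | 10 6-13 | 13 13-20 | 15 20-28 | 14 28-37 |
Completion: 10=13  11=2  12=6  13=20  14=37  15=28
Turnaround (C−A): 10=13  11=2  12=6  13=20  14=37  15=28

12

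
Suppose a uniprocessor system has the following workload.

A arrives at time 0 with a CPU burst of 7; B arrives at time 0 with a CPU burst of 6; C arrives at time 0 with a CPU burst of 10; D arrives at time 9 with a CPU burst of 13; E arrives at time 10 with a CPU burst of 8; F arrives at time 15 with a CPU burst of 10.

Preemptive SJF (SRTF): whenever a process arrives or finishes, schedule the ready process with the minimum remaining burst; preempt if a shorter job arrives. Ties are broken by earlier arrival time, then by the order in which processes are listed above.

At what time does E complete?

21

Gantt: | B 0-6 | A 6-13 | E 13-21 | C 21-31 | F 31-41 | D 41-54 |
Completion: A=13  B=6  C=31  D=54  E=21  F=41
Turnaround (C−A): A=13  B=6  C=31  D=45  E=11  F=26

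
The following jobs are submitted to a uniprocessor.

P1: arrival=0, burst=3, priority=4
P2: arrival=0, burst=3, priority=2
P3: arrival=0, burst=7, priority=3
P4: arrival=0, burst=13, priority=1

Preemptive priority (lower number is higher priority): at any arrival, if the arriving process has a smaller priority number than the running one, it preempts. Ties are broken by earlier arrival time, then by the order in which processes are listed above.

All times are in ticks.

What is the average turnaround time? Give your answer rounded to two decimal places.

Timeline: | P4 0-13 | P2 13-16 | P3 16-23 | P1 23-26 |
Completion: P1=26  P2=16  P3=23  P4=13
Turnaround (C−A): P1=26  P2=16  P3=23  P4=13
Turnaround times: P1=26, P2=16, P3=23, P4=13
Average turnaround = (26+16+23+13) / 4 = 78/4 = 19.50

19.50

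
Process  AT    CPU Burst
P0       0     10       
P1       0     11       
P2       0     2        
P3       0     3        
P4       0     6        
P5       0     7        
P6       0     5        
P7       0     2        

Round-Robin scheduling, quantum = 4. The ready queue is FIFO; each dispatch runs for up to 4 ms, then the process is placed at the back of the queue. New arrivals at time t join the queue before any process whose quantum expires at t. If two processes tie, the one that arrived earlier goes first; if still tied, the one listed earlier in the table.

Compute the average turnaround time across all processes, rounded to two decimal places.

Gantt: | P0 0-4 | P1 4-8 | P2 8-10 | P3 10-13 | P4 13-17 | P5 17-21 | P6 21-25 | P7 25-27 | P0 27-31 | P1 31-35 | P4 35-37 | P5 37-40 | P6 40-41 | P0 41-43 | P1 43-46 |
Completion: P0=43  P1=46  P2=10  P3=13  P4=37  P5=40  P6=41  P7=27
Turnaround times: P0=43, P1=46, P2=10, P3=13, P4=37, P5=40, P6=41, P7=27
Average turnaround = (43+46+10+13+37+40+41+27) / 8 = 257/8 = 32.13

32.13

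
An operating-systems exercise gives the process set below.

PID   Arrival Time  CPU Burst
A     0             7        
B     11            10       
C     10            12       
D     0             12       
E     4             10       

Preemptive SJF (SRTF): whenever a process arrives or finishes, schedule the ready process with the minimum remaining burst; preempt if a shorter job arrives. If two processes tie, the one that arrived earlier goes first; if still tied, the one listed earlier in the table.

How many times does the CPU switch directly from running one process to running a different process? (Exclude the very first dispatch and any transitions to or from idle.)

4

Gantt: | A 0-7 | E 7-17 | B 17-27 | D 27-39 | C 39-51 |
Completion: A=7  B=27  C=51  D=39  E=17
Turnaround (C−A): A=7  B=16  C=41  D=39  E=13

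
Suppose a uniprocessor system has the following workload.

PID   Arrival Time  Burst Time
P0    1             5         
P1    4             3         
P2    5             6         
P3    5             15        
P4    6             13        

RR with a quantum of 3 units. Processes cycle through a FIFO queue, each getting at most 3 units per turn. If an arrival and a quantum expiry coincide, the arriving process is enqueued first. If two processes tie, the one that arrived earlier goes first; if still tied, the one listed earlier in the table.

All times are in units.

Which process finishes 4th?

Gantt: | idle 0-1 | P0 1-4 | P1 4-7 | P0 7-9 | P2 9-12 | P3 12-15 | P4 15-18 | P2 18-21 | P3 21-24 | P4 24-27 | P3 27-30 | P4 30-33 | P3 33-36 | P4 36-39 | P3 39-42 | P4 42-43 |
Completion: P0=9  P1=7  P2=21  P3=42  P4=43
Finish order: P1 → P0 → P2 → P3 → P4

P3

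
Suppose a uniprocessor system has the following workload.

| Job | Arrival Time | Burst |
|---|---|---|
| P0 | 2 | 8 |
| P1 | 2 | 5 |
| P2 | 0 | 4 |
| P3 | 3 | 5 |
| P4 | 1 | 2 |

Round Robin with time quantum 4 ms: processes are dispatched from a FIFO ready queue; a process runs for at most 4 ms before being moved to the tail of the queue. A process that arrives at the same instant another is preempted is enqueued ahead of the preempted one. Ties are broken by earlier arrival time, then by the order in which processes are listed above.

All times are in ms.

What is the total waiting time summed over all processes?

Timeline: | P2 0-4 | P4 4-6 | P0 6-10 | P1 10-14 | P3 14-18 | P0 18-22 | P1 22-23 | P3 23-24 |
Completion: P0=22  P1=23  P2=4  P3=24  P4=6
Turnaround (C−A): P0=20  P1=21  P2=4  P3=21  P4=5
Waiting = turnaround − burst: P0=12, P1=16, P2=0, P3=16, P4=3
Total waiting = 12 + 16 + 0 + 16 + 3 = 47

47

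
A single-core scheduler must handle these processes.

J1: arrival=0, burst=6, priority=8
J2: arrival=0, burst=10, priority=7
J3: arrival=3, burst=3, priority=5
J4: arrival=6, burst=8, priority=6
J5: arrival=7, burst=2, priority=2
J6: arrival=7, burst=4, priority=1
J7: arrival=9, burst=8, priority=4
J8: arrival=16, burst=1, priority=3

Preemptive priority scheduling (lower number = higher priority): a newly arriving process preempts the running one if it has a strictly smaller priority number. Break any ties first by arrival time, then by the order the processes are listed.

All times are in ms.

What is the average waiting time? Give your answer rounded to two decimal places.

Timeline: | J2 0-3 | J3 3-6 | J4 6-7 | J6 7-11 | J5 11-13 | J7 13-16 | J8 16-17 | J7 17-22 | J4 22-29 | J2 29-36 | J1 36-42 |
Completion: J1=42  J2=36  J3=6  J4=29  J5=13  J6=11  J7=22  J8=17
Turnaround (C−A): J1=42  J2=36  J3=3  J4=23  J5=6  J6=4  J7=13  J8=1
Waiting times: J1=36, J2=26, J3=0, J4=15, J5=4, J6=0, J7=5, J8=0
Average waiting = (36+26+0+15+4+0+5+0) / 8 = 86/8 = 10.75

10.75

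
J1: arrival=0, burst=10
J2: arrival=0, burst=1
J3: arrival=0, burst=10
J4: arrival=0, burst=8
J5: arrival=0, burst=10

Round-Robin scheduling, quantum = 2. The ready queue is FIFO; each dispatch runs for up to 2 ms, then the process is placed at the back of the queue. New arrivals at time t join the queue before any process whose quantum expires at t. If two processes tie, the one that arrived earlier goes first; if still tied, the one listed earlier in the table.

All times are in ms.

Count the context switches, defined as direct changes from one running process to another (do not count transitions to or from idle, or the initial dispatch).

Schedule: | J1 0-2 | J2 2-3 | J3 3-5 | J4 5-7 | J5 7-9 | J1 9-11 | J3 11-13 | J4 13-15 | J5 15-17 | J1 17-19 | J3 19-21 | J4 21-23 | J5 23-25 | J1 25-27 | J3 27-29 | J4 29-31 | J5 31-33 | J1 33-35 | J3 35-37 | J5 37-39 |
Completion: J1=35  J2=3  J3=37  J4=31  J5=39

19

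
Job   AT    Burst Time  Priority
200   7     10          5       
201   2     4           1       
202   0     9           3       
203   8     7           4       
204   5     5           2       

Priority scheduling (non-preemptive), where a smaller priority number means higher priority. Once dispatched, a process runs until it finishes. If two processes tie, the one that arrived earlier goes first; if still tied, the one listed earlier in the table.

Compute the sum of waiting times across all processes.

Gantt: | 202 0-9 | 201 9-13 | 204 13-18 | 203 18-25 | 200 25-35 |
Completion: 200=35  201=13  202=9  203=25  204=18
Waiting = turnaround − burst: 200=18, 201=7, 202=0, 203=10, 204=8
Total waiting = 18 + 7 + 0 + 10 + 8 = 43

43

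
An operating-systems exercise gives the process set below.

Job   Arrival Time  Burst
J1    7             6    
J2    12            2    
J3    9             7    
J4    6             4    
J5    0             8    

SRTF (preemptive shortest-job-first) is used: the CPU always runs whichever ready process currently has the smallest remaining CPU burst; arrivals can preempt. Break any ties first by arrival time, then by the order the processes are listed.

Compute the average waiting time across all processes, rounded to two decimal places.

Gantt: | J5 0-8 | J4 8-12 | J2 12-14 | J1 14-20 | J3 20-27 |
Completion: J1=20  J2=14  J3=27  J4=12  J5=8
Turnaround (C−A): J1=13  J2=2  J3=18  J4=6  J5=8
Waiting times: J1=7, J2=0, J3=11, J4=2, J5=0
Average waiting = (7+0+11+2+0) / 5 = 20/5 = 4.00

4.00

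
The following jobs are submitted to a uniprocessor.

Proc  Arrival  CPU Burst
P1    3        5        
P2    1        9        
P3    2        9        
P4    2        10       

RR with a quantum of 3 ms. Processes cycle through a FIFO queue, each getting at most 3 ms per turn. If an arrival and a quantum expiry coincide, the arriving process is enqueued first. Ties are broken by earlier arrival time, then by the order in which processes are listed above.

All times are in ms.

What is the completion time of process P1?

Gantt: | idle 0-1 | P2 1-4 | P3 4-7 | P4 7-10 | P1 10-13 | P2 13-16 | P3 16-19 | P4 19-22 | P1 22-24 | P2 24-27 | P3 27-30 | P4 30-34 |
Completion: P1=24  P2=27  P3=30  P4=34
Turnaround (C−A): P1=21  P2=26  P3=28  P4=32

24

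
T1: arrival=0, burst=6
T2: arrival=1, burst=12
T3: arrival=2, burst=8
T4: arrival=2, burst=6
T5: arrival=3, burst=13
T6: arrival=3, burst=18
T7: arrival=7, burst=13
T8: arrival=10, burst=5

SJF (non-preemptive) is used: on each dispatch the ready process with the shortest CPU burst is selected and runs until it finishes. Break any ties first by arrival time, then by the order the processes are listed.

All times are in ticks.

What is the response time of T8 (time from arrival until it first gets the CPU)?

2

Gantt: | T1 0-6 | T4 6-12 | T8 12-17 | T3 17-25 | T2 25-37 | T5 37-50 | T7 50-63 | T6 63-81 |
Completion: T1=6  T2=37  T3=25  T4=12  T5=50  T6=81  T7=63  T8=17
Turnaround (C−A): T1=6  T2=36  T3=23  T4=10  T5=47  T6=78  T7=56  T8=7
Response(T8) = first start − arrival = 12 − 10 = 2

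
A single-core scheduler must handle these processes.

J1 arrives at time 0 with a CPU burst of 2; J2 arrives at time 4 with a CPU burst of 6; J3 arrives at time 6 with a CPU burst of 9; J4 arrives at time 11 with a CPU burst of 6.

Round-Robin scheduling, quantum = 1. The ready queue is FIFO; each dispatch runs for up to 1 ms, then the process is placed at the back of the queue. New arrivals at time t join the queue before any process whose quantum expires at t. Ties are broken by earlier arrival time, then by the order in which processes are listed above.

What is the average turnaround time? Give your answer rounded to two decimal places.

Schedule: | J1 0-2 | idle 2-4 | J2 4-6 | J3 6-7 | J2 7-8 | J3 8-9 | J2 9-10 | J3 10-11 | J2 11-12 | J4 12-13 | J3 13-14 | J2 14-15 | J4 15-16 | J3 16-17 | J4 17-18 | J3 18-19 | J4 19-20 | J3 20-21 | J4 21-22 | J3 22-23 | J4 23-24 | J3 24-25 |
Completion: J1=2  J2=15  J3=25  J4=24
Turnaround times: J1=2, J2=11, J3=19, J4=13
Average turnaround = (2+11+19+13) / 4 = 45/4 = 11.25

11.25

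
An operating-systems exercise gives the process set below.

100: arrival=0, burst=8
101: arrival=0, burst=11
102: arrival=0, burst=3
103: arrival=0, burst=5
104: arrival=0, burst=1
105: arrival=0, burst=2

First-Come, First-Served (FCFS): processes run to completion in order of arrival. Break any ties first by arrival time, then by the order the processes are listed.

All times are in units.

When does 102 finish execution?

22

Schedule: | 100 0-8 | 101 8-19 | 102 19-22 | 103 22-27 | 104 27-28 | 105 28-30 |
Completion: 100=8  101=19  102=22  103=27  104=28  105=30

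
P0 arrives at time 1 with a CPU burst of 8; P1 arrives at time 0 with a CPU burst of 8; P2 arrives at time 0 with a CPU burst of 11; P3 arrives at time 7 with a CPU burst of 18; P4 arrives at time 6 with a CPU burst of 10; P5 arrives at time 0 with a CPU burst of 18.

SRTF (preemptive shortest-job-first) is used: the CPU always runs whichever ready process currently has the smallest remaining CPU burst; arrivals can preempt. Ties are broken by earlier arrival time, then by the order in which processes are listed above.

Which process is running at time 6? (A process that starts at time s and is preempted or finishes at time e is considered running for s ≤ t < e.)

Schedule: | P1 0-8 | P0 8-16 | P4 16-26 | P2 26-37 | P5 37-55 | P3 55-73 |
Completion: P0=16  P1=8  P2=37  P3=73  P4=26  P5=55
Turnaround (C−A): P0=15  P1=8  P2=37  P3=66  P4=20  P5=55

P1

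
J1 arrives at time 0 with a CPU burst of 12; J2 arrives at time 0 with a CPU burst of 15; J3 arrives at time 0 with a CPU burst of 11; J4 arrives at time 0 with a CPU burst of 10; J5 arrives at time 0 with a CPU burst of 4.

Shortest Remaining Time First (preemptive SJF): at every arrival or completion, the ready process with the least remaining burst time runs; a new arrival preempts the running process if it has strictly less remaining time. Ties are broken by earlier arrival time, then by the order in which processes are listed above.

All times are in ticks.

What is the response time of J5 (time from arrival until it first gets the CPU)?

Timeline: | J5 0-4 | J4 4-14 | J3 14-25 | J1 25-37 | J2 37-52 |
Completion: J1=37  J2=52  J3=25  J4=14  J5=4
Turnaround (C−A): J1=37  J2=52  J3=25  J4=14  J5=4
Response(J5) = first start − arrival = 0 − 0 = 0

0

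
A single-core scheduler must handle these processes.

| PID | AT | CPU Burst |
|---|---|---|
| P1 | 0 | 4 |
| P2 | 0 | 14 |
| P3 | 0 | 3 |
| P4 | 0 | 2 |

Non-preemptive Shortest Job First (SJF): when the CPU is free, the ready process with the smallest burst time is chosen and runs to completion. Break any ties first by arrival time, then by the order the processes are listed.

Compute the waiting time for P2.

9

Gantt: | P4 0-2 | P3 2-5 | P1 5-9 | P2 9-23 |
Completion: P1=9  P2=23  P3=5  P4=2
Turnaround (C−A): P1=9  P2=23  P3=5  P4=2
Waiting(P2) = turnaround − burst = 23 − 14 = 9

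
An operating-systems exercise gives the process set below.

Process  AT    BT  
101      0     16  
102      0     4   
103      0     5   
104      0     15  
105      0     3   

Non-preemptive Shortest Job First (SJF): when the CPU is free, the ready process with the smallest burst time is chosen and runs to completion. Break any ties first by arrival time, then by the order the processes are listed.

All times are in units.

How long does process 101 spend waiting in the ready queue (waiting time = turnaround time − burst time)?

27

Timeline: | 105 0-3 | 102 3-7 | 103 7-12 | 104 12-27 | 101 27-43 |
Completion: 101=43  102=7  103=12  104=27  105=3
Waiting(101) = turnaround − burst = 43 − 16 = 27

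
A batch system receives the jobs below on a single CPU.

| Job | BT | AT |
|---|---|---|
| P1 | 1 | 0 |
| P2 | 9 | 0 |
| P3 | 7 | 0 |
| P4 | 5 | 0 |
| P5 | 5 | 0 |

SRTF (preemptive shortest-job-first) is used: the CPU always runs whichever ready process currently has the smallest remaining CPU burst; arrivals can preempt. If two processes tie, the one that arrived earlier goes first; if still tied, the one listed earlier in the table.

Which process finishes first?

Gantt: | P1 0-1 | P4 1-6 | P5 6-11 | P3 11-18 | P2 18-27 |
Completion: P1=1  P2=27  P3=18  P4=6  P5=11
Turnaround (C−A): P1=1  P2=27  P3=18  P4=6  P5=11
Finish order: P1 → P4 → P5 → P3 → P2

P1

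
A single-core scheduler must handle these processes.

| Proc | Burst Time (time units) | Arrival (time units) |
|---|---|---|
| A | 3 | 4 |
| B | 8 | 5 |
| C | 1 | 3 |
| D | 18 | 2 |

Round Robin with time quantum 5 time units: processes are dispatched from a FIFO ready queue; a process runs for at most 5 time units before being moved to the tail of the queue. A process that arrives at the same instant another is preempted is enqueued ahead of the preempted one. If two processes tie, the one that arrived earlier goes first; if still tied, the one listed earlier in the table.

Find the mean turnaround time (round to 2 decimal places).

15.25

Gantt: | idle 0-2 | D 2-7 | C 7-8 | A 8-11 | B 11-16 | D 16-21 | B 21-24 | D 24-32 |
Completion: A=11  B=24  C=8  D=32
Turnaround (C−A): A=7  B=19  C=5  D=30
Turnaround times: A=7, B=19, C=5, D=30
Average turnaround = (7+19+5+30) / 4 = 61/4 = 15.25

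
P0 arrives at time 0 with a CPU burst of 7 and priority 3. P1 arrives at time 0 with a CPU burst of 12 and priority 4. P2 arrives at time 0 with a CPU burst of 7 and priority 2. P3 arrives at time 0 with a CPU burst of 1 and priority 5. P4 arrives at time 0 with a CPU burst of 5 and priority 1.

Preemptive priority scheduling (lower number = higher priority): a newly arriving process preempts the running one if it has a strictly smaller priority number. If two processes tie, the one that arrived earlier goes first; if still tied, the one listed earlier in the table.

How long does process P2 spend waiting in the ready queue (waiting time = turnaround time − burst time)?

5

Gantt: | P4 0-5 | P2 5-12 | P0 12-19 | P1 19-31 | P3 31-32 |
Completion: P0=19  P1=31  P2=12  P3=32  P4=5
Turnaround (C−A): P0=19  P1=31  P2=12  P3=32  P4=5
Waiting(P2) = turnaround − burst = 12 − 7 = 5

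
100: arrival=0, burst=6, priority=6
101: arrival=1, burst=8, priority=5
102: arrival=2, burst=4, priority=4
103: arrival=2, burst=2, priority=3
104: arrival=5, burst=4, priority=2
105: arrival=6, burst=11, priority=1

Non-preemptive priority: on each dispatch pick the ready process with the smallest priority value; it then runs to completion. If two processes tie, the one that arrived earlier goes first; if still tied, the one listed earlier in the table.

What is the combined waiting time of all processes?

78

Gantt: | 100 0-6 | 105 6-17 | 104 17-21 | 103 21-23 | 102 23-27 | 101 27-35 |
Completion: 100=6  101=35  102=27  103=23  104=21  105=17
Turnaround (C−A): 100=6  101=34  102=25  103=21  104=16  105=11
Waiting = turnaround − burst: 100=0, 101=26, 102=21, 103=19, 104=12, 105=0
Total waiting = 0 + 26 + 21 + 19 + 12 + 0 = 78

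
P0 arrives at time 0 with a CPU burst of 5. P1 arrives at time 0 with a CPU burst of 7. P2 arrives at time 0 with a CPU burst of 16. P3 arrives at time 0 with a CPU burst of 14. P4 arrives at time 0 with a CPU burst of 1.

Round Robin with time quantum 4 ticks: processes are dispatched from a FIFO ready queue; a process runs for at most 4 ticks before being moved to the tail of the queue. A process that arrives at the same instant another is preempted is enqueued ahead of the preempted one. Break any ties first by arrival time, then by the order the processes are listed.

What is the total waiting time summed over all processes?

97

Gantt: | P0 0-4 | P1 4-8 | P2 8-12 | P3 12-16 | P4 16-17 | P0 17-18 | P1 18-21 | P2 21-25 | P3 25-29 | P2 29-33 | P3 33-37 | P2 37-41 | P3 41-43 |
Completion: P0=18  P1=21  P2=41  P3=43  P4=17
Turnaround (C−A): P0=18  P1=21  P2=41  P3=43  P4=17
Waiting = turnaround − burst: P0=13, P1=14, P2=25, P3=29, P4=16
Total waiting = 13 + 14 + 25 + 29 + 16 = 97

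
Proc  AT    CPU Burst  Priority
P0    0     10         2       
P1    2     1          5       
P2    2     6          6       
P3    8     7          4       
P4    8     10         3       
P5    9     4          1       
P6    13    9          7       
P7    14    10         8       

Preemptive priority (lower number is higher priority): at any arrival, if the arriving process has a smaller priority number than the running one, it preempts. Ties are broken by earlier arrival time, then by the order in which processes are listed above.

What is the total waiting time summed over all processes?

Timeline: | P0 0-9 | P5 9-13 | P0 13-14 | P4 14-24 | P3 24-31 | P1 31-32 | P2 32-38 | P6 38-47 | P7 47-57 |
Completion: P0=14  P1=32  P2=38  P3=31  P4=24  P5=13  P6=47  P7=57
Turnaround (C−A): P0=14  P1=30  P2=36  P3=23  P4=16  P5=4  P6=34  P7=43
Waiting = turnaround − burst: P0=4, P1=29, P2=30, P3=16, P4=6, P5=0, P6=25, P7=33
Total waiting = 4 + 29 + 30 + 16 + 6 + 0 + 25 + 33 = 143

143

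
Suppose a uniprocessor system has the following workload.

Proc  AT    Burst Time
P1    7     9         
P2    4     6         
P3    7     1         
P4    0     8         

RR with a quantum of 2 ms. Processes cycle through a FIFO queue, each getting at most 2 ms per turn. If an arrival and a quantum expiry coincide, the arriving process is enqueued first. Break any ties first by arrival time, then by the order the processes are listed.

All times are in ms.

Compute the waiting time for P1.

Gantt: | P4 0-4 | P2 4-6 | P4 6-8 | P2 8-10 | P1 10-12 | P3 12-13 | P4 13-15 | P2 15-17 | P1 17-24 |
Completion: P1=24  P2=17  P3=13  P4=15
Waiting(P1) = turnaround − burst = 17 − 9 = 8

8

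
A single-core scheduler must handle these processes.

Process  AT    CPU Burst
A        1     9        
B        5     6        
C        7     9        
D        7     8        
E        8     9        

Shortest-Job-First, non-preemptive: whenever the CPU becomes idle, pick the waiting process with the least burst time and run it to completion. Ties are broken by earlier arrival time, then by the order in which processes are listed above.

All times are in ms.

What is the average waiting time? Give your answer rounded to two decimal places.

11.20

Schedule: | idle 0-1 | A 1-10 | B 10-16 | D 16-24 | C 24-33 | E 33-42 |
Completion: A=10  B=16  C=33  D=24  E=42
Turnaround (C−A): A=9  B=11  C=26  D=17  E=34
Waiting times: A=0, B=5, C=17, D=9, E=25
Average waiting = (0+5+17+9+25) / 5 = 56/5 = 11.20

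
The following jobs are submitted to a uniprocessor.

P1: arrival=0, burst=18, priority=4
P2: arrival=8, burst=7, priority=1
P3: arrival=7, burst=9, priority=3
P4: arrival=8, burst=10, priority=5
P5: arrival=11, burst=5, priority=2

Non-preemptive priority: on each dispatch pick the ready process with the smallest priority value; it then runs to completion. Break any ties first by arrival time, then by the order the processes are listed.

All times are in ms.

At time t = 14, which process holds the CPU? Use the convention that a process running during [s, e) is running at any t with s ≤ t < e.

Gantt: | P1 0-18 | P2 18-25 | P5 25-30 | P3 30-39 | P4 39-49 |
Completion: P1=18  P2=25  P3=39  P4=49  P5=30
Turnaround (C−A): P1=18  P2=17  P3=32  P4=41  P5=19

P1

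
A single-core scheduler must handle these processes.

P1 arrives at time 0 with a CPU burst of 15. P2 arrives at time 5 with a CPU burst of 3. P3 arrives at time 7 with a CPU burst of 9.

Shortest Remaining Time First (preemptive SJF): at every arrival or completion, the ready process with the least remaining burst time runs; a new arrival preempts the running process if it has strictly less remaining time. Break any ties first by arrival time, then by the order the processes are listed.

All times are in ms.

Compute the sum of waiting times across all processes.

13

Timeline: | P1 0-5 | P2 5-8 | P3 8-17 | P1 17-27 |
Completion: P1=27  P2=8  P3=17
Turnaround (C−A): P1=27  P2=3  P3=10
Waiting = turnaround − burst: P1=12, P2=0, P3=1
Total waiting = 12 + 0 + 1 = 13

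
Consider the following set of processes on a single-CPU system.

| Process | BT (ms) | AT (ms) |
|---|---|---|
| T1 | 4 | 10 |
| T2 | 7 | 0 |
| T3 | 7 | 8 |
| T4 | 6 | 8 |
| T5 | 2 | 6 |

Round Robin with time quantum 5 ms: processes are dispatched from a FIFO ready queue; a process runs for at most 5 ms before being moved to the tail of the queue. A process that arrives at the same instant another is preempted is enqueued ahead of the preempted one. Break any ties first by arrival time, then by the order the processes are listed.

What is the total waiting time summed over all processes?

32

Timeline: | T2 0-7 | T5 7-9 | T3 9-14 | T4 14-19 | T1 19-23 | T3 23-25 | T4 25-26 |
Completion: T1=23  T2=7  T3=25  T4=26  T5=9
Turnaround (C−A): T1=13  T2=7  T3=17  T4=18  T5=3
Waiting = turnaround − burst: T1=9, T2=0, T3=10, T4=12, T5=1
Total waiting = 9 + 0 + 10 + 12 + 1 = 32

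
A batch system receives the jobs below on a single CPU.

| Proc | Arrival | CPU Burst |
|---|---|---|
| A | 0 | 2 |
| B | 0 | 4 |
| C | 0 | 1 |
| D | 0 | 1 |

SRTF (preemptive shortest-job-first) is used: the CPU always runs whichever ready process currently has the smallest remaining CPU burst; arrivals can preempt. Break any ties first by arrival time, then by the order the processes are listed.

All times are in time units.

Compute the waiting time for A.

Timeline: | C 0-1 | D 1-2 | A 2-4 | B 4-8 |
Completion: A=4  B=8  C=1  D=2
Waiting(A) = turnaround − burst = 4 − 2 = 2

2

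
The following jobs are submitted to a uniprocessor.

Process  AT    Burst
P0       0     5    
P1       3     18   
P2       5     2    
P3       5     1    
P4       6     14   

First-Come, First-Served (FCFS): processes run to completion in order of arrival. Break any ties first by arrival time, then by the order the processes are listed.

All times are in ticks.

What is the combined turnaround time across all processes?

Schedule: | P0 0-5 | P1 5-23 | P2 23-25 | P3 25-26 | P4 26-40 |
Completion: P0=5  P1=23  P2=25  P3=26  P4=40
Turnaround (C−A): P0=5  P1=20  P2=20  P3=21  P4=34
Turnaround = completion − arrival: P0=5, P1=20, P2=20, P3=21, P4=34
Total turnaround = 5 + 20 + 20 + 21 + 34 = 100

100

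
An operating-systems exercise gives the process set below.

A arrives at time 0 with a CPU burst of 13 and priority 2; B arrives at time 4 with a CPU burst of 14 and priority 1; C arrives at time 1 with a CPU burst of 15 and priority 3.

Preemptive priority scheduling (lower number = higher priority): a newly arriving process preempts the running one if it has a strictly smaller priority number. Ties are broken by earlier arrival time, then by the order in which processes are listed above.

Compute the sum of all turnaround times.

82

Gantt: | A 0-4 | B 4-18 | A 18-27 | C 27-42 |
Completion: A=27  B=18  C=42
Turnaround (C−A): A=27  B=14  C=41
Turnaround = completion − arrival: A=27, B=14, C=41
Total turnaround = 27 + 14 + 41 = 82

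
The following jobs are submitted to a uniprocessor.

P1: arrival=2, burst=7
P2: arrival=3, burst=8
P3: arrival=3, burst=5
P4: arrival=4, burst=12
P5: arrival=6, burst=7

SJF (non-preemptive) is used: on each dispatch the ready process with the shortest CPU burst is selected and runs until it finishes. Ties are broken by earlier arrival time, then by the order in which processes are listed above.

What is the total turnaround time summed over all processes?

96

Gantt: | idle 0-2 | P1 2-9 | P3 9-14 | P5 14-21 | P2 21-29 | P4 29-41 |
Completion: P1=9  P2=29  P3=14  P4=41  P5=21
Turnaround = completion − arrival: P1=7, P2=26, P3=11, P4=37, P5=15
Total turnaround = 7 + 26 + 11 + 37 + 15 = 96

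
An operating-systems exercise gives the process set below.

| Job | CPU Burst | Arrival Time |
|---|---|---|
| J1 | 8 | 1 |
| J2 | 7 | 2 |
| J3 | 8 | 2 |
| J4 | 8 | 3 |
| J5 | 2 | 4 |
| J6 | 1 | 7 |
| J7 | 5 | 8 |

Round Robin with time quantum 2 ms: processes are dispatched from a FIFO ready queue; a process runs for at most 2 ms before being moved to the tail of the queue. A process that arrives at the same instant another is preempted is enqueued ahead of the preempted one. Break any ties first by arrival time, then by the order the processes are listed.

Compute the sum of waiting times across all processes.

147

Schedule: | idle 0-1 | J1 1-3 | J2 3-5 | J3 5-7 | J4 7-9 | J1 9-11 | J5 11-13 | J2 13-15 | J6 15-16 | J3 16-18 | J7 18-20 | J4 20-22 | J1 22-24 | J2 24-26 | J3 26-28 | J7 28-30 | J4 30-32 | J1 32-34 | J2 34-35 | J3 35-37 | J7 37-38 | J4 38-40 |
Completion: J1=34  J2=35  J3=37  J4=40  J5=13  J6=16  J7=38
Waiting = turnaround − burst: J1=25, J2=26, J3=27, J4=29, J5=7, J6=8, J7=25
Total waiting = 25 + 26 + 27 + 29 + 7 + 8 + 25 = 147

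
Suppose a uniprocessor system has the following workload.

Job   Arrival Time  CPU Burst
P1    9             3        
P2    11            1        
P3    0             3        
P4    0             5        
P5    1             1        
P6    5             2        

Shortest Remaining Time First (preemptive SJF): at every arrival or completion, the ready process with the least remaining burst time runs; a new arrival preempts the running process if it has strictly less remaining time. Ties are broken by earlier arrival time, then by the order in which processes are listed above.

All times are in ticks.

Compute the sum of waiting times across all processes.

Gantt: | P3 0-1 | P5 1-2 | P3 2-4 | P4 4-5 | P6 5-7 | P4 7-11 | P2 11-12 | P1 12-15 |
Completion: P1=15  P2=12  P3=4  P4=11  P5=2  P6=7
Waiting = turnaround − burst: P1=3, P2=0, P3=1, P4=6, P5=0, P6=0
Total waiting = 3 + 0 + 1 + 6 + 0 + 0 = 10

10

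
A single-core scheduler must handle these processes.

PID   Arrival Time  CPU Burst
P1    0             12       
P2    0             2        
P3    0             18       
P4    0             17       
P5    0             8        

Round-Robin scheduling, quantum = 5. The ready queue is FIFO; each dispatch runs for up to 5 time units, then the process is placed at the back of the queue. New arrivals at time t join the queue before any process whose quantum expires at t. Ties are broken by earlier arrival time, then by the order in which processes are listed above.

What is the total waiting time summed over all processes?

144

Gantt: | P1 0-5 | P2 5-7 | P3 7-12 | P4 12-17 | P5 17-22 | P1 22-27 | P3 27-32 | P4 32-37 | P5 37-40 | P1 40-42 | P3 42-47 | P4 47-52 | P3 52-55 | P4 55-57 |
Completion: P1=42  P2=7  P3=55  P4=57  P5=40
Waiting = turnaround − burst: P1=30, P2=5, P3=37, P4=40, P5=32
Total waiting = 30 + 5 + 37 + 40 + 32 = 144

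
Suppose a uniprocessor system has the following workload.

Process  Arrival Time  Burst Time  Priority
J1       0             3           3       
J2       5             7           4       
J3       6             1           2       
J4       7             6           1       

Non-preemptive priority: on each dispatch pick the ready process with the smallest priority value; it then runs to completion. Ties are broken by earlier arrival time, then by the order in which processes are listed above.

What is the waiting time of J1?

0

Gantt: | J1 0-3 | idle 3-5 | J2 5-12 | J4 12-18 | J3 18-19 |
Completion: J1=3  J2=12  J3=19  J4=18
Waiting(J1) = turnaround − burst = 3 − 3 = 0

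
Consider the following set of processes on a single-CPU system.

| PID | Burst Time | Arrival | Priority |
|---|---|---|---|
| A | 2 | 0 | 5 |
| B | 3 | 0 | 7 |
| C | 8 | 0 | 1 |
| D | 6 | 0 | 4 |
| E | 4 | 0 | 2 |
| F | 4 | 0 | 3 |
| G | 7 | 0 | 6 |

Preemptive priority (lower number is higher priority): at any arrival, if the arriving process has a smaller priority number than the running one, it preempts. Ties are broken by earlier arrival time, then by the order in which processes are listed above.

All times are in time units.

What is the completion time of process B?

34

Gantt: | C 0-8 | E 8-12 | F 12-16 | D 16-22 | A 22-24 | G 24-31 | B 31-34 |
Completion: A=24  B=34  C=8  D=22  E=12  F=16  G=31
Turnaround (C−A): A=24  B=34  C=8  D=22  E=12  F=16  G=31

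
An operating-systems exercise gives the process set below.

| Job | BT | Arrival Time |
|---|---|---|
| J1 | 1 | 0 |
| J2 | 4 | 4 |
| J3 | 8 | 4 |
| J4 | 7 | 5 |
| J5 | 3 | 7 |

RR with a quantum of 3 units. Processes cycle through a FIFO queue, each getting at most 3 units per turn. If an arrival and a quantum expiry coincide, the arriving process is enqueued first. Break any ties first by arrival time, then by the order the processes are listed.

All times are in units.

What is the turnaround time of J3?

Schedule: | J1 0-1 | idle 1-4 | J2 4-7 | J3 7-10 | J4 10-13 | J5 13-16 | J2 16-17 | J3 17-20 | J4 20-23 | J3 23-25 | J4 25-26 |
Completion: J1=1  J2=17  J3=25  J4=26  J5=16
Turnaround (C−A): J1=1  J2=13  J3=21  J4=21  J5=9
Turnaround(J3) = completion − arrival = 25 − 4 = 21

21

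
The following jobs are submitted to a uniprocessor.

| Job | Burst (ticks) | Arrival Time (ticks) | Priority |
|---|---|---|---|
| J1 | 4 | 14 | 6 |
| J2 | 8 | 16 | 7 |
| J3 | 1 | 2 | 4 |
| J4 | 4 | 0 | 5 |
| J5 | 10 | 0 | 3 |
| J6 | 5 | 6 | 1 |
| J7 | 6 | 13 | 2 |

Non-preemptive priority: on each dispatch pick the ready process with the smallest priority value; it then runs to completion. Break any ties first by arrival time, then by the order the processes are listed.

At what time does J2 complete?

38

Gantt: | J5 0-10 | J6 10-15 | J7 15-21 | J3 21-22 | J4 22-26 | J1 26-30 | J2 30-38 |
Completion: J1=30  J2=38  J3=22  J4=26  J5=10  J6=15  J7=21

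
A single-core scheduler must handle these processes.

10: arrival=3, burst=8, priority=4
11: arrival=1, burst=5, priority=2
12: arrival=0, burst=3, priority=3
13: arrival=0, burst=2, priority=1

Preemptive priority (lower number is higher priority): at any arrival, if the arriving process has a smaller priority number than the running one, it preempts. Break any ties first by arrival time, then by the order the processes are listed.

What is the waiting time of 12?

7

Gantt: | 13 0-2 | 11 2-7 | 12 7-10 | 10 10-18 |
Completion: 10=18  11=7  12=10  13=2
Waiting(12) = turnaround − burst = 10 − 3 = 7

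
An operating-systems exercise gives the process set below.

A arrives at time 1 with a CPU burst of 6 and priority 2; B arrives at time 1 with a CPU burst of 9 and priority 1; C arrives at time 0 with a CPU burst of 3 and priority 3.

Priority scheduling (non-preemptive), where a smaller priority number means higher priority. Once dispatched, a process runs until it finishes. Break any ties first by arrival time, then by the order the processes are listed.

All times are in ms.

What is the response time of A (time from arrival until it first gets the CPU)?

11

Schedule: | C 0-3 | B 3-12 | A 12-18 |
Completion: A=18  B=12  C=3
Response(A) = first start − arrival = 12 − 1 = 11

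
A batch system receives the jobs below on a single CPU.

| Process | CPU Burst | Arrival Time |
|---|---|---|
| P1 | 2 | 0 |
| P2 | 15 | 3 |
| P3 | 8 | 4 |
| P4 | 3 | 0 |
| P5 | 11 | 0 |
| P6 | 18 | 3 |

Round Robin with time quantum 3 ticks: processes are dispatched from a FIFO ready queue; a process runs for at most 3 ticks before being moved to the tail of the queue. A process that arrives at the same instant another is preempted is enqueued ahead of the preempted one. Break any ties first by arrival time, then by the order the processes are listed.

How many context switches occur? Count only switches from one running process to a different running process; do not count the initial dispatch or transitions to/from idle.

18

Schedule: | P1 0-2 | P4 2-5 | P5 5-8 | P2 8-11 | P6 11-14 | P3 14-17 | P5 17-20 | P2 20-23 | P6 23-26 | P3 26-29 | P5 29-32 | P2 32-35 | P6 35-38 | P3 38-40 | P5 40-42 | P2 42-45 | P6 45-48 | P2 48-51 | P6 51-57 |
Completion: P1=2  P2=51  P3=40  P4=5  P5=42  P6=57
Turnaround (C−A): P1=2  P2=48  P3=36  P4=5  P5=42  P6=54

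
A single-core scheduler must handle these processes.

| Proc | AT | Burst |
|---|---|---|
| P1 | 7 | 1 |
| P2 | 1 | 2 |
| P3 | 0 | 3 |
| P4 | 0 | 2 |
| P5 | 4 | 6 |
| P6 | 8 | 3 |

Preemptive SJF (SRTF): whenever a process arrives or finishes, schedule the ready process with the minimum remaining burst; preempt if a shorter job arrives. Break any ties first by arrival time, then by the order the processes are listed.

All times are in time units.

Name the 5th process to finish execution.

Schedule: | P4 0-2 | P2 2-4 | P3 4-7 | P1 7-8 | P6 8-11 | P5 11-17 |
Completion: P1=8  P2=4  P3=7  P4=2  P5=17  P6=11
Turnaround (C−A): P1=1  P2=3  P3=7  P4=2  P5=13  P6=3
Finish order: P4 → P2 → P3 → P1 → P6 → P5

P6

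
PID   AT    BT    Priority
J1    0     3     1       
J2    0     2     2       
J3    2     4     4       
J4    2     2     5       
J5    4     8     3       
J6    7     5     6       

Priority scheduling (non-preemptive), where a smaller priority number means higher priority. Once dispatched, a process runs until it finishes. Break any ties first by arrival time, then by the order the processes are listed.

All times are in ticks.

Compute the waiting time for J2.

3

Timeline: | J1 0-3 | J2 3-5 | J5 5-13 | J3 13-17 | J4 17-19 | J6 19-24 |
Completion: J1=3  J2=5  J3=17  J4=19  J5=13  J6=24
Waiting(J2) = turnaround − burst = 5 − 2 = 3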